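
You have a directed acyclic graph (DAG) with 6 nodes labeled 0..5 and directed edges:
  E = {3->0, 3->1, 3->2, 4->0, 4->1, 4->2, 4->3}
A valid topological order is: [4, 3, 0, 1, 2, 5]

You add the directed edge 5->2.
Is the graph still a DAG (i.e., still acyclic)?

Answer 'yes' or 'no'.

Answer: yes

Derivation:
Given toposort: [4, 3, 0, 1, 2, 5]
Position of 5: index 5; position of 2: index 4
New edge 5->2: backward (u after v in old order)
Backward edge: old toposort is now invalid. Check if this creates a cycle.
Does 2 already reach 5? Reachable from 2: [2]. NO -> still a DAG (reorder needed).
Still a DAG? yes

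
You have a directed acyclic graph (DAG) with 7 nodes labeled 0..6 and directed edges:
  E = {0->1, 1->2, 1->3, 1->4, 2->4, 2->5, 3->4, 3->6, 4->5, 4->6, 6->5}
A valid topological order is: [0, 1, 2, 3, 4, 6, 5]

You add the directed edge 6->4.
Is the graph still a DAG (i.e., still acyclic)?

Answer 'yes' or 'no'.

Answer: no

Derivation:
Given toposort: [0, 1, 2, 3, 4, 6, 5]
Position of 6: index 5; position of 4: index 4
New edge 6->4: backward (u after v in old order)
Backward edge: old toposort is now invalid. Check if this creates a cycle.
Does 4 already reach 6? Reachable from 4: [4, 5, 6]. YES -> cycle!
Still a DAG? no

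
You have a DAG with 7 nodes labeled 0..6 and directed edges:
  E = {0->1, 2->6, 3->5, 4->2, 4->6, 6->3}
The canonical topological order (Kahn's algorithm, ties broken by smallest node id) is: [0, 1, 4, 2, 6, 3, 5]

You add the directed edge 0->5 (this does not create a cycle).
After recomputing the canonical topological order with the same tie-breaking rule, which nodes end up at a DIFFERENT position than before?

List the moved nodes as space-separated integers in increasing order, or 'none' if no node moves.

Old toposort: [0, 1, 4, 2, 6, 3, 5]
Added edge 0->5
Recompute Kahn (smallest-id tiebreak):
  initial in-degrees: [0, 1, 1, 1, 0, 2, 2]
  ready (indeg=0): [0, 4]
  pop 0: indeg[1]->0; indeg[5]->1 | ready=[1, 4] | order so far=[0]
  pop 1: no out-edges | ready=[4] | order so far=[0, 1]
  pop 4: indeg[2]->0; indeg[6]->1 | ready=[2] | order so far=[0, 1, 4]
  pop 2: indeg[6]->0 | ready=[6] | order so far=[0, 1, 4, 2]
  pop 6: indeg[3]->0 | ready=[3] | order so far=[0, 1, 4, 2, 6]
  pop 3: indeg[5]->0 | ready=[5] | order so far=[0, 1, 4, 2, 6, 3]
  pop 5: no out-edges | ready=[] | order so far=[0, 1, 4, 2, 6, 3, 5]
New canonical toposort: [0, 1, 4, 2, 6, 3, 5]
Compare positions:
  Node 0: index 0 -> 0 (same)
  Node 1: index 1 -> 1 (same)
  Node 2: index 3 -> 3 (same)
  Node 3: index 5 -> 5 (same)
  Node 4: index 2 -> 2 (same)
  Node 5: index 6 -> 6 (same)
  Node 6: index 4 -> 4 (same)
Nodes that changed position: none

Answer: none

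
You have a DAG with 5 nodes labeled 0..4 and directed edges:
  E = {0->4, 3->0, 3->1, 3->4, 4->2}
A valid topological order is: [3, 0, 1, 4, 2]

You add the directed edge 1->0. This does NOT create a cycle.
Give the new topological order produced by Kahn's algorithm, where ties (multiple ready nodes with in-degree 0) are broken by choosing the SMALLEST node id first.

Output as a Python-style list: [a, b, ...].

Answer: [3, 1, 0, 4, 2]

Derivation:
Old toposort: [3, 0, 1, 4, 2]
Added edge: 1->0
Position of 1 (2) > position of 0 (1). Must reorder: 1 must now come before 0.
Run Kahn's algorithm (break ties by smallest node id):
  initial in-degrees: [2, 1, 1, 0, 2]
  ready (indeg=0): [3]
  pop 3: indeg[0]->1; indeg[1]->0; indeg[4]->1 | ready=[1] | order so far=[3]
  pop 1: indeg[0]->0 | ready=[0] | order so far=[3, 1]
  pop 0: indeg[4]->0 | ready=[4] | order so far=[3, 1, 0]
  pop 4: indeg[2]->0 | ready=[2] | order so far=[3, 1, 0, 4]
  pop 2: no out-edges | ready=[] | order so far=[3, 1, 0, 4, 2]
  Result: [3, 1, 0, 4, 2]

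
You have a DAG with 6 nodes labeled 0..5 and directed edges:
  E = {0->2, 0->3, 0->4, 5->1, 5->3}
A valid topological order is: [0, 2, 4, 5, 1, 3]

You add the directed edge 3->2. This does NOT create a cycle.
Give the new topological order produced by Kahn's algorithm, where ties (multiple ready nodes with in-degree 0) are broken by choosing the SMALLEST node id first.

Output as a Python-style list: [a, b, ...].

Answer: [0, 4, 5, 1, 3, 2]

Derivation:
Old toposort: [0, 2, 4, 5, 1, 3]
Added edge: 3->2
Position of 3 (5) > position of 2 (1). Must reorder: 3 must now come before 2.
Run Kahn's algorithm (break ties by smallest node id):
  initial in-degrees: [0, 1, 2, 2, 1, 0]
  ready (indeg=0): [0, 5]
  pop 0: indeg[2]->1; indeg[3]->1; indeg[4]->0 | ready=[4, 5] | order so far=[0]
  pop 4: no out-edges | ready=[5] | order so far=[0, 4]
  pop 5: indeg[1]->0; indeg[3]->0 | ready=[1, 3] | order so far=[0, 4, 5]
  pop 1: no out-edges | ready=[3] | order so far=[0, 4, 5, 1]
  pop 3: indeg[2]->0 | ready=[2] | order so far=[0, 4, 5, 1, 3]
  pop 2: no out-edges | ready=[] | order so far=[0, 4, 5, 1, 3, 2]
  Result: [0, 4, 5, 1, 3, 2]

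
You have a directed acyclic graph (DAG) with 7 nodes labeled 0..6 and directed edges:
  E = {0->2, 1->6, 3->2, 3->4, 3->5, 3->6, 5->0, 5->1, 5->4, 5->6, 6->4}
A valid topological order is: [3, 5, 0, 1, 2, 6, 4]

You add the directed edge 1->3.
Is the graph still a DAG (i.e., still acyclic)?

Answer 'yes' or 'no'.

Given toposort: [3, 5, 0, 1, 2, 6, 4]
Position of 1: index 3; position of 3: index 0
New edge 1->3: backward (u after v in old order)
Backward edge: old toposort is now invalid. Check if this creates a cycle.
Does 3 already reach 1? Reachable from 3: [0, 1, 2, 3, 4, 5, 6]. YES -> cycle!
Still a DAG? no

Answer: no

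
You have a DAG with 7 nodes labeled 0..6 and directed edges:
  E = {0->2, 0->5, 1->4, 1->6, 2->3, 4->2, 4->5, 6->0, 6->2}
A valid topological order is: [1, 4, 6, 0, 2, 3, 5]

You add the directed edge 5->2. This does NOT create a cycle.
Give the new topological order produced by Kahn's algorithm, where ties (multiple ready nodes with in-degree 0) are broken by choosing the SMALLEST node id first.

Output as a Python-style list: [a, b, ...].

Answer: [1, 4, 6, 0, 5, 2, 3]

Derivation:
Old toposort: [1, 4, 6, 0, 2, 3, 5]
Added edge: 5->2
Position of 5 (6) > position of 2 (4). Must reorder: 5 must now come before 2.
Run Kahn's algorithm (break ties by smallest node id):
  initial in-degrees: [1, 0, 4, 1, 1, 2, 1]
  ready (indeg=0): [1]
  pop 1: indeg[4]->0; indeg[6]->0 | ready=[4, 6] | order so far=[1]
  pop 4: indeg[2]->3; indeg[5]->1 | ready=[6] | order so far=[1, 4]
  pop 6: indeg[0]->0; indeg[2]->2 | ready=[0] | order so far=[1, 4, 6]
  pop 0: indeg[2]->1; indeg[5]->0 | ready=[5] | order so far=[1, 4, 6, 0]
  pop 5: indeg[2]->0 | ready=[2] | order so far=[1, 4, 6, 0, 5]
  pop 2: indeg[3]->0 | ready=[3] | order so far=[1, 4, 6, 0, 5, 2]
  pop 3: no out-edges | ready=[] | order so far=[1, 4, 6, 0, 5, 2, 3]
  Result: [1, 4, 6, 0, 5, 2, 3]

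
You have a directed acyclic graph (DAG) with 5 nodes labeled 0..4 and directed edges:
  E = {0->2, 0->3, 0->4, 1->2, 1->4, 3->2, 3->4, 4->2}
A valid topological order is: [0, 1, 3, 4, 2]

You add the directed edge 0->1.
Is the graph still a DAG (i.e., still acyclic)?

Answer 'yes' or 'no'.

Answer: yes

Derivation:
Given toposort: [0, 1, 3, 4, 2]
Position of 0: index 0; position of 1: index 1
New edge 0->1: forward
Forward edge: respects the existing order. Still a DAG, same toposort still valid.
Still a DAG? yes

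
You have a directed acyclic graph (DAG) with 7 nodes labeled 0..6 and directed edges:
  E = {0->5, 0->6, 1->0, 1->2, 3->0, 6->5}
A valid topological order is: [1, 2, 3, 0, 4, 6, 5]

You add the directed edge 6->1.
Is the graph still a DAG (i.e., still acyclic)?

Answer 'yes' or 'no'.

Given toposort: [1, 2, 3, 0, 4, 6, 5]
Position of 6: index 5; position of 1: index 0
New edge 6->1: backward (u after v in old order)
Backward edge: old toposort is now invalid. Check if this creates a cycle.
Does 1 already reach 6? Reachable from 1: [0, 1, 2, 5, 6]. YES -> cycle!
Still a DAG? no

Answer: no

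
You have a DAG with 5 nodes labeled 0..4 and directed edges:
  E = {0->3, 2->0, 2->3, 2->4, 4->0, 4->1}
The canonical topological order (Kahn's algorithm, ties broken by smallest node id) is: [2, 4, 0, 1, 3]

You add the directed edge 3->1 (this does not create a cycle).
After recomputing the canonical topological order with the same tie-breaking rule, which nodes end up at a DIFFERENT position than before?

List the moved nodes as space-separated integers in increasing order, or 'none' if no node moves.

Old toposort: [2, 4, 0, 1, 3]
Added edge 3->1
Recompute Kahn (smallest-id tiebreak):
  initial in-degrees: [2, 2, 0, 2, 1]
  ready (indeg=0): [2]
  pop 2: indeg[0]->1; indeg[3]->1; indeg[4]->0 | ready=[4] | order so far=[2]
  pop 4: indeg[0]->0; indeg[1]->1 | ready=[0] | order so far=[2, 4]
  pop 0: indeg[3]->0 | ready=[3] | order so far=[2, 4, 0]
  pop 3: indeg[1]->0 | ready=[1] | order so far=[2, 4, 0, 3]
  pop 1: no out-edges | ready=[] | order so far=[2, 4, 0, 3, 1]
New canonical toposort: [2, 4, 0, 3, 1]
Compare positions:
  Node 0: index 2 -> 2 (same)
  Node 1: index 3 -> 4 (moved)
  Node 2: index 0 -> 0 (same)
  Node 3: index 4 -> 3 (moved)
  Node 4: index 1 -> 1 (same)
Nodes that changed position: 1 3

Answer: 1 3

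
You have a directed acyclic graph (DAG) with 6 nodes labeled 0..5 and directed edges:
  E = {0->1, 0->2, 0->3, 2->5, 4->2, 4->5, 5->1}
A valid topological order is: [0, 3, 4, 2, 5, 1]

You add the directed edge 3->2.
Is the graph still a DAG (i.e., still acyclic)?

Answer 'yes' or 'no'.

Answer: yes

Derivation:
Given toposort: [0, 3, 4, 2, 5, 1]
Position of 3: index 1; position of 2: index 3
New edge 3->2: forward
Forward edge: respects the existing order. Still a DAG, same toposort still valid.
Still a DAG? yes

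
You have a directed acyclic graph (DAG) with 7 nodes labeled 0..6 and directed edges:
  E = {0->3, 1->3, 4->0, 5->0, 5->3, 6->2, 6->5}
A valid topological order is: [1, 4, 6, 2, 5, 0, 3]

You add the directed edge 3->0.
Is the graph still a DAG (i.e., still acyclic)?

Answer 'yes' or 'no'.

Given toposort: [1, 4, 6, 2, 5, 0, 3]
Position of 3: index 6; position of 0: index 5
New edge 3->0: backward (u after v in old order)
Backward edge: old toposort is now invalid. Check if this creates a cycle.
Does 0 already reach 3? Reachable from 0: [0, 3]. YES -> cycle!
Still a DAG? no

Answer: no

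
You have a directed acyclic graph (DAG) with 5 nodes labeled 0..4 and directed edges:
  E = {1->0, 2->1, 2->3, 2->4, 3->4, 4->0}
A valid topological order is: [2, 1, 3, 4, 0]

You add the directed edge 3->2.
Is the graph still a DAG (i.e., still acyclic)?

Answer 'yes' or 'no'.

Answer: no

Derivation:
Given toposort: [2, 1, 3, 4, 0]
Position of 3: index 2; position of 2: index 0
New edge 3->2: backward (u after v in old order)
Backward edge: old toposort is now invalid. Check if this creates a cycle.
Does 2 already reach 3? Reachable from 2: [0, 1, 2, 3, 4]. YES -> cycle!
Still a DAG? no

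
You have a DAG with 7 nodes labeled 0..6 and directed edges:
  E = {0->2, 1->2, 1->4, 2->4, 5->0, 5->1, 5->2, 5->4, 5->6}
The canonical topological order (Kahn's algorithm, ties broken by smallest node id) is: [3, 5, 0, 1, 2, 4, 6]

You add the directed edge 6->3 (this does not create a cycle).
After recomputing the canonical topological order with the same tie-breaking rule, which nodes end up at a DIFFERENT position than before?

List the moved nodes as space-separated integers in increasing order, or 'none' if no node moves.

Old toposort: [3, 5, 0, 1, 2, 4, 6]
Added edge 6->3
Recompute Kahn (smallest-id tiebreak):
  initial in-degrees: [1, 1, 3, 1, 3, 0, 1]
  ready (indeg=0): [5]
  pop 5: indeg[0]->0; indeg[1]->0; indeg[2]->2; indeg[4]->2; indeg[6]->0 | ready=[0, 1, 6] | order so far=[5]
  pop 0: indeg[2]->1 | ready=[1, 6] | order so far=[5, 0]
  pop 1: indeg[2]->0; indeg[4]->1 | ready=[2, 6] | order so far=[5, 0, 1]
  pop 2: indeg[4]->0 | ready=[4, 6] | order so far=[5, 0, 1, 2]
  pop 4: no out-edges | ready=[6] | order so far=[5, 0, 1, 2, 4]
  pop 6: indeg[3]->0 | ready=[3] | order so far=[5, 0, 1, 2, 4, 6]
  pop 3: no out-edges | ready=[] | order so far=[5, 0, 1, 2, 4, 6, 3]
New canonical toposort: [5, 0, 1, 2, 4, 6, 3]
Compare positions:
  Node 0: index 2 -> 1 (moved)
  Node 1: index 3 -> 2 (moved)
  Node 2: index 4 -> 3 (moved)
  Node 3: index 0 -> 6 (moved)
  Node 4: index 5 -> 4 (moved)
  Node 5: index 1 -> 0 (moved)
  Node 6: index 6 -> 5 (moved)
Nodes that changed position: 0 1 2 3 4 5 6

Answer: 0 1 2 3 4 5 6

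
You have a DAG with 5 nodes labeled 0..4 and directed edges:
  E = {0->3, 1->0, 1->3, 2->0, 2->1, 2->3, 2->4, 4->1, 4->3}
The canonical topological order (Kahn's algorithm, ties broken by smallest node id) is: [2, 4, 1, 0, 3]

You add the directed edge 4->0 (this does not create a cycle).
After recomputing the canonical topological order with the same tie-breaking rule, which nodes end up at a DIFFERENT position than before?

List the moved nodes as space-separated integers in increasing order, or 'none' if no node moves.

Old toposort: [2, 4, 1, 0, 3]
Added edge 4->0
Recompute Kahn (smallest-id tiebreak):
  initial in-degrees: [3, 2, 0, 4, 1]
  ready (indeg=0): [2]
  pop 2: indeg[0]->2; indeg[1]->1; indeg[3]->3; indeg[4]->0 | ready=[4] | order so far=[2]
  pop 4: indeg[0]->1; indeg[1]->0; indeg[3]->2 | ready=[1] | order so far=[2, 4]
  pop 1: indeg[0]->0; indeg[3]->1 | ready=[0] | order so far=[2, 4, 1]
  pop 0: indeg[3]->0 | ready=[3] | order so far=[2, 4, 1, 0]
  pop 3: no out-edges | ready=[] | order so far=[2, 4, 1, 0, 3]
New canonical toposort: [2, 4, 1, 0, 3]
Compare positions:
  Node 0: index 3 -> 3 (same)
  Node 1: index 2 -> 2 (same)
  Node 2: index 0 -> 0 (same)
  Node 3: index 4 -> 4 (same)
  Node 4: index 1 -> 1 (same)
Nodes that changed position: none

Answer: none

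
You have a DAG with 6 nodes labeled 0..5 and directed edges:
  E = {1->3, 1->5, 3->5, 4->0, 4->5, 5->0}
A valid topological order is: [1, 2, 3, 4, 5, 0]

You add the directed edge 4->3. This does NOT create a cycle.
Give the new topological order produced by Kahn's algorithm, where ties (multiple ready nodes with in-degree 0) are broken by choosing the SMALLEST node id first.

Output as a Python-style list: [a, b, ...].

Answer: [1, 2, 4, 3, 5, 0]

Derivation:
Old toposort: [1, 2, 3, 4, 5, 0]
Added edge: 4->3
Position of 4 (3) > position of 3 (2). Must reorder: 4 must now come before 3.
Run Kahn's algorithm (break ties by smallest node id):
  initial in-degrees: [2, 0, 0, 2, 0, 3]
  ready (indeg=0): [1, 2, 4]
  pop 1: indeg[3]->1; indeg[5]->2 | ready=[2, 4] | order so far=[1]
  pop 2: no out-edges | ready=[4] | order so far=[1, 2]
  pop 4: indeg[0]->1; indeg[3]->0; indeg[5]->1 | ready=[3] | order so far=[1, 2, 4]
  pop 3: indeg[5]->0 | ready=[5] | order so far=[1, 2, 4, 3]
  pop 5: indeg[0]->0 | ready=[0] | order so far=[1, 2, 4, 3, 5]
  pop 0: no out-edges | ready=[] | order so far=[1, 2, 4, 3, 5, 0]
  Result: [1, 2, 4, 3, 5, 0]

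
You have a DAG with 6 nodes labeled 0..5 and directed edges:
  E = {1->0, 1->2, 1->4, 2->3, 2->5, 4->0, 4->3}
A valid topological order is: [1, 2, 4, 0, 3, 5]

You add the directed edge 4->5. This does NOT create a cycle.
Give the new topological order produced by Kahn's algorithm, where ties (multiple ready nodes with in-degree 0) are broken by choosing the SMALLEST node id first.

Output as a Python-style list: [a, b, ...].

Old toposort: [1, 2, 4, 0, 3, 5]
Added edge: 4->5
Position of 4 (2) < position of 5 (5). Old order still valid.
Run Kahn's algorithm (break ties by smallest node id):
  initial in-degrees: [2, 0, 1, 2, 1, 2]
  ready (indeg=0): [1]
  pop 1: indeg[0]->1; indeg[2]->0; indeg[4]->0 | ready=[2, 4] | order so far=[1]
  pop 2: indeg[3]->1; indeg[5]->1 | ready=[4] | order so far=[1, 2]
  pop 4: indeg[0]->0; indeg[3]->0; indeg[5]->0 | ready=[0, 3, 5] | order so far=[1, 2, 4]
  pop 0: no out-edges | ready=[3, 5] | order so far=[1, 2, 4, 0]
  pop 3: no out-edges | ready=[5] | order so far=[1, 2, 4, 0, 3]
  pop 5: no out-edges | ready=[] | order so far=[1, 2, 4, 0, 3, 5]
  Result: [1, 2, 4, 0, 3, 5]

Answer: [1, 2, 4, 0, 3, 5]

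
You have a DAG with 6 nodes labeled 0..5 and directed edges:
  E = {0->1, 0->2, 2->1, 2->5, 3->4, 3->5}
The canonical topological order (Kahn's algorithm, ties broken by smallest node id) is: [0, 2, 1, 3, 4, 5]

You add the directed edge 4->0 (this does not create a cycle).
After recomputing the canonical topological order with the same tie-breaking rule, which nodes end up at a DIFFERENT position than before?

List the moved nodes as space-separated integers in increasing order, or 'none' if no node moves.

Old toposort: [0, 2, 1, 3, 4, 5]
Added edge 4->0
Recompute Kahn (smallest-id tiebreak):
  initial in-degrees: [1, 2, 1, 0, 1, 2]
  ready (indeg=0): [3]
  pop 3: indeg[4]->0; indeg[5]->1 | ready=[4] | order so far=[3]
  pop 4: indeg[0]->0 | ready=[0] | order so far=[3, 4]
  pop 0: indeg[1]->1; indeg[2]->0 | ready=[2] | order so far=[3, 4, 0]
  pop 2: indeg[1]->0; indeg[5]->0 | ready=[1, 5] | order so far=[3, 4, 0, 2]
  pop 1: no out-edges | ready=[5] | order so far=[3, 4, 0, 2, 1]
  pop 5: no out-edges | ready=[] | order so far=[3, 4, 0, 2, 1, 5]
New canonical toposort: [3, 4, 0, 2, 1, 5]
Compare positions:
  Node 0: index 0 -> 2 (moved)
  Node 1: index 2 -> 4 (moved)
  Node 2: index 1 -> 3 (moved)
  Node 3: index 3 -> 0 (moved)
  Node 4: index 4 -> 1 (moved)
  Node 5: index 5 -> 5 (same)
Nodes that changed position: 0 1 2 3 4

Answer: 0 1 2 3 4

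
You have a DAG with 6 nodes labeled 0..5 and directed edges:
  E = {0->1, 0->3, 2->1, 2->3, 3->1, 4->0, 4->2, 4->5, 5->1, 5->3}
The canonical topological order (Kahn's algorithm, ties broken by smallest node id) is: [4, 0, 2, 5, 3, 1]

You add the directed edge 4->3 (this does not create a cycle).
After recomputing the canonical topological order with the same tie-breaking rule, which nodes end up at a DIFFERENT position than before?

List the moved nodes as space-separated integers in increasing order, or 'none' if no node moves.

Answer: none

Derivation:
Old toposort: [4, 0, 2, 5, 3, 1]
Added edge 4->3
Recompute Kahn (smallest-id tiebreak):
  initial in-degrees: [1, 4, 1, 4, 0, 1]
  ready (indeg=0): [4]
  pop 4: indeg[0]->0; indeg[2]->0; indeg[3]->3; indeg[5]->0 | ready=[0, 2, 5] | order so far=[4]
  pop 0: indeg[1]->3; indeg[3]->2 | ready=[2, 5] | order so far=[4, 0]
  pop 2: indeg[1]->2; indeg[3]->1 | ready=[5] | order so far=[4, 0, 2]
  pop 5: indeg[1]->1; indeg[3]->0 | ready=[3] | order so far=[4, 0, 2, 5]
  pop 3: indeg[1]->0 | ready=[1] | order so far=[4, 0, 2, 5, 3]
  pop 1: no out-edges | ready=[] | order so far=[4, 0, 2, 5, 3, 1]
New canonical toposort: [4, 0, 2, 5, 3, 1]
Compare positions:
  Node 0: index 1 -> 1 (same)
  Node 1: index 5 -> 5 (same)
  Node 2: index 2 -> 2 (same)
  Node 3: index 4 -> 4 (same)
  Node 4: index 0 -> 0 (same)
  Node 5: index 3 -> 3 (same)
Nodes that changed position: none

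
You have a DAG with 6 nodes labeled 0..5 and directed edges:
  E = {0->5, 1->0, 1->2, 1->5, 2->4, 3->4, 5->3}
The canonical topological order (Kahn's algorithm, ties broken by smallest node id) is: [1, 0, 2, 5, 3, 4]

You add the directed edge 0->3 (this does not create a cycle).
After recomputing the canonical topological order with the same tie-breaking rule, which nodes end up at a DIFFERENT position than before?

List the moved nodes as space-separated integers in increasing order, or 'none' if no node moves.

Answer: none

Derivation:
Old toposort: [1, 0, 2, 5, 3, 4]
Added edge 0->3
Recompute Kahn (smallest-id tiebreak):
  initial in-degrees: [1, 0, 1, 2, 2, 2]
  ready (indeg=0): [1]
  pop 1: indeg[0]->0; indeg[2]->0; indeg[5]->1 | ready=[0, 2] | order so far=[1]
  pop 0: indeg[3]->1; indeg[5]->0 | ready=[2, 5] | order so far=[1, 0]
  pop 2: indeg[4]->1 | ready=[5] | order so far=[1, 0, 2]
  pop 5: indeg[3]->0 | ready=[3] | order so far=[1, 0, 2, 5]
  pop 3: indeg[4]->0 | ready=[4] | order so far=[1, 0, 2, 5, 3]
  pop 4: no out-edges | ready=[] | order so far=[1, 0, 2, 5, 3, 4]
New canonical toposort: [1, 0, 2, 5, 3, 4]
Compare positions:
  Node 0: index 1 -> 1 (same)
  Node 1: index 0 -> 0 (same)
  Node 2: index 2 -> 2 (same)
  Node 3: index 4 -> 4 (same)
  Node 4: index 5 -> 5 (same)
  Node 5: index 3 -> 3 (same)
Nodes that changed position: none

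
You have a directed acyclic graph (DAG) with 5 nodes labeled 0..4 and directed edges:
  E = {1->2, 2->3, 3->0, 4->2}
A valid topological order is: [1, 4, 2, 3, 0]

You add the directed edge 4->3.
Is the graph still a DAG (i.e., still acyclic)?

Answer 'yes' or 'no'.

Given toposort: [1, 4, 2, 3, 0]
Position of 4: index 1; position of 3: index 3
New edge 4->3: forward
Forward edge: respects the existing order. Still a DAG, same toposort still valid.
Still a DAG? yes

Answer: yes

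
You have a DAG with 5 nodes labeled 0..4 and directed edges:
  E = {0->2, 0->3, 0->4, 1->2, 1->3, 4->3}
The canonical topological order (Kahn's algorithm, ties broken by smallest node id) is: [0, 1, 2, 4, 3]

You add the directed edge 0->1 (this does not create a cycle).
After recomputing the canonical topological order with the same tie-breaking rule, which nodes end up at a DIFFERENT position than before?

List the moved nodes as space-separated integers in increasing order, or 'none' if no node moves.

Answer: none

Derivation:
Old toposort: [0, 1, 2, 4, 3]
Added edge 0->1
Recompute Kahn (smallest-id tiebreak):
  initial in-degrees: [0, 1, 2, 3, 1]
  ready (indeg=0): [0]
  pop 0: indeg[1]->0; indeg[2]->1; indeg[3]->2; indeg[4]->0 | ready=[1, 4] | order so far=[0]
  pop 1: indeg[2]->0; indeg[3]->1 | ready=[2, 4] | order so far=[0, 1]
  pop 2: no out-edges | ready=[4] | order so far=[0, 1, 2]
  pop 4: indeg[3]->0 | ready=[3] | order so far=[0, 1, 2, 4]
  pop 3: no out-edges | ready=[] | order so far=[0, 1, 2, 4, 3]
New canonical toposort: [0, 1, 2, 4, 3]
Compare positions:
  Node 0: index 0 -> 0 (same)
  Node 1: index 1 -> 1 (same)
  Node 2: index 2 -> 2 (same)
  Node 3: index 4 -> 4 (same)
  Node 4: index 3 -> 3 (same)
Nodes that changed position: none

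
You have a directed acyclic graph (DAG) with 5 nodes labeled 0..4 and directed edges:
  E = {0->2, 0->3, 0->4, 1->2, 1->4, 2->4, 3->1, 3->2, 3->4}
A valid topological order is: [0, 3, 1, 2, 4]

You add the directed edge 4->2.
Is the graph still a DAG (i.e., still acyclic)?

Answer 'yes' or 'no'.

Given toposort: [0, 3, 1, 2, 4]
Position of 4: index 4; position of 2: index 3
New edge 4->2: backward (u after v in old order)
Backward edge: old toposort is now invalid. Check if this creates a cycle.
Does 2 already reach 4? Reachable from 2: [2, 4]. YES -> cycle!
Still a DAG? no

Answer: no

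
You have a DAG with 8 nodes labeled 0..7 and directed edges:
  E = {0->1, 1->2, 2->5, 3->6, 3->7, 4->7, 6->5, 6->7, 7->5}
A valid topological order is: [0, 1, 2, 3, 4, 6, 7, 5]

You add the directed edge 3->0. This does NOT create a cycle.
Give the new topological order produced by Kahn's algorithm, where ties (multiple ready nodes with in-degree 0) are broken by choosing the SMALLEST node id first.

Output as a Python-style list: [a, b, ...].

Old toposort: [0, 1, 2, 3, 4, 6, 7, 5]
Added edge: 3->0
Position of 3 (3) > position of 0 (0). Must reorder: 3 must now come before 0.
Run Kahn's algorithm (break ties by smallest node id):
  initial in-degrees: [1, 1, 1, 0, 0, 3, 1, 3]
  ready (indeg=0): [3, 4]
  pop 3: indeg[0]->0; indeg[6]->0; indeg[7]->2 | ready=[0, 4, 6] | order so far=[3]
  pop 0: indeg[1]->0 | ready=[1, 4, 6] | order so far=[3, 0]
  pop 1: indeg[2]->0 | ready=[2, 4, 6] | order so far=[3, 0, 1]
  pop 2: indeg[5]->2 | ready=[4, 6] | order so far=[3, 0, 1, 2]
  pop 4: indeg[7]->1 | ready=[6] | order so far=[3, 0, 1, 2, 4]
  pop 6: indeg[5]->1; indeg[7]->0 | ready=[7] | order so far=[3, 0, 1, 2, 4, 6]
  pop 7: indeg[5]->0 | ready=[5] | order so far=[3, 0, 1, 2, 4, 6, 7]
  pop 5: no out-edges | ready=[] | order so far=[3, 0, 1, 2, 4, 6, 7, 5]
  Result: [3, 0, 1, 2, 4, 6, 7, 5]

Answer: [3, 0, 1, 2, 4, 6, 7, 5]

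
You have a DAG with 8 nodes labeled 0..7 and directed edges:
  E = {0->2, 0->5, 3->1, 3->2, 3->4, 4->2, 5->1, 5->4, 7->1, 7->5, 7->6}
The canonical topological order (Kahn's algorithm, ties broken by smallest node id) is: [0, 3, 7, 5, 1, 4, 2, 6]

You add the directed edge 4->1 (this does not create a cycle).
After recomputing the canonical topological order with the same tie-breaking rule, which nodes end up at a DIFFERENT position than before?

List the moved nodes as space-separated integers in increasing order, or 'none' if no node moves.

Old toposort: [0, 3, 7, 5, 1, 4, 2, 6]
Added edge 4->1
Recompute Kahn (smallest-id tiebreak):
  initial in-degrees: [0, 4, 3, 0, 2, 2, 1, 0]
  ready (indeg=0): [0, 3, 7]
  pop 0: indeg[2]->2; indeg[5]->1 | ready=[3, 7] | order so far=[0]
  pop 3: indeg[1]->3; indeg[2]->1; indeg[4]->1 | ready=[7] | order so far=[0, 3]
  pop 7: indeg[1]->2; indeg[5]->0; indeg[6]->0 | ready=[5, 6] | order so far=[0, 3, 7]
  pop 5: indeg[1]->1; indeg[4]->0 | ready=[4, 6] | order so far=[0, 3, 7, 5]
  pop 4: indeg[1]->0; indeg[2]->0 | ready=[1, 2, 6] | order so far=[0, 3, 7, 5, 4]
  pop 1: no out-edges | ready=[2, 6] | order so far=[0, 3, 7, 5, 4, 1]
  pop 2: no out-edges | ready=[6] | order so far=[0, 3, 7, 5, 4, 1, 2]
  pop 6: no out-edges | ready=[] | order so far=[0, 3, 7, 5, 4, 1, 2, 6]
New canonical toposort: [0, 3, 7, 5, 4, 1, 2, 6]
Compare positions:
  Node 0: index 0 -> 0 (same)
  Node 1: index 4 -> 5 (moved)
  Node 2: index 6 -> 6 (same)
  Node 3: index 1 -> 1 (same)
  Node 4: index 5 -> 4 (moved)
  Node 5: index 3 -> 3 (same)
  Node 6: index 7 -> 7 (same)
  Node 7: index 2 -> 2 (same)
Nodes that changed position: 1 4

Answer: 1 4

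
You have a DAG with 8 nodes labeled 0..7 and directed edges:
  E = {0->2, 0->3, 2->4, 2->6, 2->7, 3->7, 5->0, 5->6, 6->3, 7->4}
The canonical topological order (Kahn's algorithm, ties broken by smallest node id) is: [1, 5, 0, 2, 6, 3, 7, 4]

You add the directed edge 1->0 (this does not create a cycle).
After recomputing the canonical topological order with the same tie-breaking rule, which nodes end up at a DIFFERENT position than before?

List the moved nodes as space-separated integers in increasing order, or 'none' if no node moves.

Old toposort: [1, 5, 0, 2, 6, 3, 7, 4]
Added edge 1->0
Recompute Kahn (smallest-id tiebreak):
  initial in-degrees: [2, 0, 1, 2, 2, 0, 2, 2]
  ready (indeg=0): [1, 5]
  pop 1: indeg[0]->1 | ready=[5] | order so far=[1]
  pop 5: indeg[0]->0; indeg[6]->1 | ready=[0] | order so far=[1, 5]
  pop 0: indeg[2]->0; indeg[3]->1 | ready=[2] | order so far=[1, 5, 0]
  pop 2: indeg[4]->1; indeg[6]->0; indeg[7]->1 | ready=[6] | order so far=[1, 5, 0, 2]
  pop 6: indeg[3]->0 | ready=[3] | order so far=[1, 5, 0, 2, 6]
  pop 3: indeg[7]->0 | ready=[7] | order so far=[1, 5, 0, 2, 6, 3]
  pop 7: indeg[4]->0 | ready=[4] | order so far=[1, 5, 0, 2, 6, 3, 7]
  pop 4: no out-edges | ready=[] | order so far=[1, 5, 0, 2, 6, 3, 7, 4]
New canonical toposort: [1, 5, 0, 2, 6, 3, 7, 4]
Compare positions:
  Node 0: index 2 -> 2 (same)
  Node 1: index 0 -> 0 (same)
  Node 2: index 3 -> 3 (same)
  Node 3: index 5 -> 5 (same)
  Node 4: index 7 -> 7 (same)
  Node 5: index 1 -> 1 (same)
  Node 6: index 4 -> 4 (same)
  Node 7: index 6 -> 6 (same)
Nodes that changed position: none

Answer: none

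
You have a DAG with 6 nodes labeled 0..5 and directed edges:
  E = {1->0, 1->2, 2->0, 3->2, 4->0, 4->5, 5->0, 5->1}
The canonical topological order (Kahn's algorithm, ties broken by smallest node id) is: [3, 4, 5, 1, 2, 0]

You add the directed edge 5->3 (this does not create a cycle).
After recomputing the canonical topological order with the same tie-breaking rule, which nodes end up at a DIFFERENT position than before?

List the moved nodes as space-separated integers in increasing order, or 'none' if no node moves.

Answer: 1 3 4 5

Derivation:
Old toposort: [3, 4, 5, 1, 2, 0]
Added edge 5->3
Recompute Kahn (smallest-id tiebreak):
  initial in-degrees: [4, 1, 2, 1, 0, 1]
  ready (indeg=0): [4]
  pop 4: indeg[0]->3; indeg[5]->0 | ready=[5] | order so far=[4]
  pop 5: indeg[0]->2; indeg[1]->0; indeg[3]->0 | ready=[1, 3] | order so far=[4, 5]
  pop 1: indeg[0]->1; indeg[2]->1 | ready=[3] | order so far=[4, 5, 1]
  pop 3: indeg[2]->0 | ready=[2] | order so far=[4, 5, 1, 3]
  pop 2: indeg[0]->0 | ready=[0] | order so far=[4, 5, 1, 3, 2]
  pop 0: no out-edges | ready=[] | order so far=[4, 5, 1, 3, 2, 0]
New canonical toposort: [4, 5, 1, 3, 2, 0]
Compare positions:
  Node 0: index 5 -> 5 (same)
  Node 1: index 3 -> 2 (moved)
  Node 2: index 4 -> 4 (same)
  Node 3: index 0 -> 3 (moved)
  Node 4: index 1 -> 0 (moved)
  Node 5: index 2 -> 1 (moved)
Nodes that changed position: 1 3 4 5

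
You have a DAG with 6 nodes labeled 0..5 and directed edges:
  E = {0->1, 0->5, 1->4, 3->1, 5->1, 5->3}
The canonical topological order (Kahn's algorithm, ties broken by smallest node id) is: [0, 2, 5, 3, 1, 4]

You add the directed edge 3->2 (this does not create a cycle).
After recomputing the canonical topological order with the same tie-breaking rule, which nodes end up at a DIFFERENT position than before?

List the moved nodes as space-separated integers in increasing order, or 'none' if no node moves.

Answer: 1 2 3 5

Derivation:
Old toposort: [0, 2, 5, 3, 1, 4]
Added edge 3->2
Recompute Kahn (smallest-id tiebreak):
  initial in-degrees: [0, 3, 1, 1, 1, 1]
  ready (indeg=0): [0]
  pop 0: indeg[1]->2; indeg[5]->0 | ready=[5] | order so far=[0]
  pop 5: indeg[1]->1; indeg[3]->0 | ready=[3] | order so far=[0, 5]
  pop 3: indeg[1]->0; indeg[2]->0 | ready=[1, 2] | order so far=[0, 5, 3]
  pop 1: indeg[4]->0 | ready=[2, 4] | order so far=[0, 5, 3, 1]
  pop 2: no out-edges | ready=[4] | order so far=[0, 5, 3, 1, 2]
  pop 4: no out-edges | ready=[] | order so far=[0, 5, 3, 1, 2, 4]
New canonical toposort: [0, 5, 3, 1, 2, 4]
Compare positions:
  Node 0: index 0 -> 0 (same)
  Node 1: index 4 -> 3 (moved)
  Node 2: index 1 -> 4 (moved)
  Node 3: index 3 -> 2 (moved)
  Node 4: index 5 -> 5 (same)
  Node 5: index 2 -> 1 (moved)
Nodes that changed position: 1 2 3 5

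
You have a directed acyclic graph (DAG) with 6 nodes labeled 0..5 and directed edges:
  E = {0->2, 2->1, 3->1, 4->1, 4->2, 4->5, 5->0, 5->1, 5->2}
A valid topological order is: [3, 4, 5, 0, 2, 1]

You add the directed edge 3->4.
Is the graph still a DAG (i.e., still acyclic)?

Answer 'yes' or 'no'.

Given toposort: [3, 4, 5, 0, 2, 1]
Position of 3: index 0; position of 4: index 1
New edge 3->4: forward
Forward edge: respects the existing order. Still a DAG, same toposort still valid.
Still a DAG? yes

Answer: yes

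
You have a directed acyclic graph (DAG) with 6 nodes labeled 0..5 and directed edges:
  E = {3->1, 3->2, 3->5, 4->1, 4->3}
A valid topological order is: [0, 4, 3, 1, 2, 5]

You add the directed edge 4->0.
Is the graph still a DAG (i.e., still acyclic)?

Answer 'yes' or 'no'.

Given toposort: [0, 4, 3, 1, 2, 5]
Position of 4: index 1; position of 0: index 0
New edge 4->0: backward (u after v in old order)
Backward edge: old toposort is now invalid. Check if this creates a cycle.
Does 0 already reach 4? Reachable from 0: [0]. NO -> still a DAG (reorder needed).
Still a DAG? yes

Answer: yes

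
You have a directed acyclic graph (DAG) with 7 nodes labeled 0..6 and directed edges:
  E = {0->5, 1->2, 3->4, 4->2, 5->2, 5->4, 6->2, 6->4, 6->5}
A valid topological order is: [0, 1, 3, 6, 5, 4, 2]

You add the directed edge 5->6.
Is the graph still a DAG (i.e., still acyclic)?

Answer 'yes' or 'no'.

Answer: no

Derivation:
Given toposort: [0, 1, 3, 6, 5, 4, 2]
Position of 5: index 4; position of 6: index 3
New edge 5->6: backward (u after v in old order)
Backward edge: old toposort is now invalid. Check if this creates a cycle.
Does 6 already reach 5? Reachable from 6: [2, 4, 5, 6]. YES -> cycle!
Still a DAG? no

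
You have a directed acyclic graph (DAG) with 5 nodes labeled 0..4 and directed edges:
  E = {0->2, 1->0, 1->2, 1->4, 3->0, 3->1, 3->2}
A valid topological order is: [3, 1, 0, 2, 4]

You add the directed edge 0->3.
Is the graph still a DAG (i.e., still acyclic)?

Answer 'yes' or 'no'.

Answer: no

Derivation:
Given toposort: [3, 1, 0, 2, 4]
Position of 0: index 2; position of 3: index 0
New edge 0->3: backward (u after v in old order)
Backward edge: old toposort is now invalid. Check if this creates a cycle.
Does 3 already reach 0? Reachable from 3: [0, 1, 2, 3, 4]. YES -> cycle!
Still a DAG? no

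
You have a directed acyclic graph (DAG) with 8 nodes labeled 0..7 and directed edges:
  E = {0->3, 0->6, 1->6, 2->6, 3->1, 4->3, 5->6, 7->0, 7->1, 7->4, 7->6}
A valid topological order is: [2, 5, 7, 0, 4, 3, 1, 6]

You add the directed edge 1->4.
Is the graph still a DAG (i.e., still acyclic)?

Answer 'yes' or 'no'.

Given toposort: [2, 5, 7, 0, 4, 3, 1, 6]
Position of 1: index 6; position of 4: index 4
New edge 1->4: backward (u after v in old order)
Backward edge: old toposort is now invalid. Check if this creates a cycle.
Does 4 already reach 1? Reachable from 4: [1, 3, 4, 6]. YES -> cycle!
Still a DAG? no

Answer: no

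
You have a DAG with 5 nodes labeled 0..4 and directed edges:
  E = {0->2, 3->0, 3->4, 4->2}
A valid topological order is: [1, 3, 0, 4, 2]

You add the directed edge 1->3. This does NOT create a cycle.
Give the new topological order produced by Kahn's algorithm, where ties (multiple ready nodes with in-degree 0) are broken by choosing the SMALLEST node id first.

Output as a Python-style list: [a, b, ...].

Answer: [1, 3, 0, 4, 2]

Derivation:
Old toposort: [1, 3, 0, 4, 2]
Added edge: 1->3
Position of 1 (0) < position of 3 (1). Old order still valid.
Run Kahn's algorithm (break ties by smallest node id):
  initial in-degrees: [1, 0, 2, 1, 1]
  ready (indeg=0): [1]
  pop 1: indeg[3]->0 | ready=[3] | order so far=[1]
  pop 3: indeg[0]->0; indeg[4]->0 | ready=[0, 4] | order so far=[1, 3]
  pop 0: indeg[2]->1 | ready=[4] | order so far=[1, 3, 0]
  pop 4: indeg[2]->0 | ready=[2] | order so far=[1, 3, 0, 4]
  pop 2: no out-edges | ready=[] | order so far=[1, 3, 0, 4, 2]
  Result: [1, 3, 0, 4, 2]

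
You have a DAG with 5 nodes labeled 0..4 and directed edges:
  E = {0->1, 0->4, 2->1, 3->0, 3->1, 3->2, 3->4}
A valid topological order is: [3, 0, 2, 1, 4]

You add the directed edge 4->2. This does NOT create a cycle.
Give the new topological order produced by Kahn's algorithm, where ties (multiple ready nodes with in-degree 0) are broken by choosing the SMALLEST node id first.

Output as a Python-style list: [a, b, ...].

Old toposort: [3, 0, 2, 1, 4]
Added edge: 4->2
Position of 4 (4) > position of 2 (2). Must reorder: 4 must now come before 2.
Run Kahn's algorithm (break ties by smallest node id):
  initial in-degrees: [1, 3, 2, 0, 2]
  ready (indeg=0): [3]
  pop 3: indeg[0]->0; indeg[1]->2; indeg[2]->1; indeg[4]->1 | ready=[0] | order so far=[3]
  pop 0: indeg[1]->1; indeg[4]->0 | ready=[4] | order so far=[3, 0]
  pop 4: indeg[2]->0 | ready=[2] | order so far=[3, 0, 4]
  pop 2: indeg[1]->0 | ready=[1] | order so far=[3, 0, 4, 2]
  pop 1: no out-edges | ready=[] | order so far=[3, 0, 4, 2, 1]
  Result: [3, 0, 4, 2, 1]

Answer: [3, 0, 4, 2, 1]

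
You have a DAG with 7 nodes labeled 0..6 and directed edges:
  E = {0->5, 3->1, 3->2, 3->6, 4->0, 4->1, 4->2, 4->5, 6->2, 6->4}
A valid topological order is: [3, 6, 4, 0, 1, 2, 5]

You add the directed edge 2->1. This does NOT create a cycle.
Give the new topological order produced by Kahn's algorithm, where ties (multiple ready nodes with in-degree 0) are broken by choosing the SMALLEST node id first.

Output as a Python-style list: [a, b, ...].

Old toposort: [3, 6, 4, 0, 1, 2, 5]
Added edge: 2->1
Position of 2 (5) > position of 1 (4). Must reorder: 2 must now come before 1.
Run Kahn's algorithm (break ties by smallest node id):
  initial in-degrees: [1, 3, 3, 0, 1, 2, 1]
  ready (indeg=0): [3]
  pop 3: indeg[1]->2; indeg[2]->2; indeg[6]->0 | ready=[6] | order so far=[3]
  pop 6: indeg[2]->1; indeg[4]->0 | ready=[4] | order so far=[3, 6]
  pop 4: indeg[0]->0; indeg[1]->1; indeg[2]->0; indeg[5]->1 | ready=[0, 2] | order so far=[3, 6, 4]
  pop 0: indeg[5]->0 | ready=[2, 5] | order so far=[3, 6, 4, 0]
  pop 2: indeg[1]->0 | ready=[1, 5] | order so far=[3, 6, 4, 0, 2]
  pop 1: no out-edges | ready=[5] | order so far=[3, 6, 4, 0, 2, 1]
  pop 5: no out-edges | ready=[] | order so far=[3, 6, 4, 0, 2, 1, 5]
  Result: [3, 6, 4, 0, 2, 1, 5]

Answer: [3, 6, 4, 0, 2, 1, 5]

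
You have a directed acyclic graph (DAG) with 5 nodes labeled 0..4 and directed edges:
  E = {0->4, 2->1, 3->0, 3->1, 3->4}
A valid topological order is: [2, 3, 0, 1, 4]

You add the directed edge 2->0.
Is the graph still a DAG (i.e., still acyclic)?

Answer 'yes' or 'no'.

Given toposort: [2, 3, 0, 1, 4]
Position of 2: index 0; position of 0: index 2
New edge 2->0: forward
Forward edge: respects the existing order. Still a DAG, same toposort still valid.
Still a DAG? yes

Answer: yes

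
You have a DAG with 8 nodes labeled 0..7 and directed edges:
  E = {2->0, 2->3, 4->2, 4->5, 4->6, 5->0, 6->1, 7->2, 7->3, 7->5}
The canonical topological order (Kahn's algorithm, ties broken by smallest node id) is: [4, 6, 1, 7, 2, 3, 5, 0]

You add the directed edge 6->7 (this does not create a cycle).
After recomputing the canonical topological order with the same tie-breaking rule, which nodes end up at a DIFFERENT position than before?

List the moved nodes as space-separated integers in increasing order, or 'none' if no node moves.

Answer: none

Derivation:
Old toposort: [4, 6, 1, 7, 2, 3, 5, 0]
Added edge 6->7
Recompute Kahn (smallest-id tiebreak):
  initial in-degrees: [2, 1, 2, 2, 0, 2, 1, 1]
  ready (indeg=0): [4]
  pop 4: indeg[2]->1; indeg[5]->1; indeg[6]->0 | ready=[6] | order so far=[4]
  pop 6: indeg[1]->0; indeg[7]->0 | ready=[1, 7] | order so far=[4, 6]
  pop 1: no out-edges | ready=[7] | order so far=[4, 6, 1]
  pop 7: indeg[2]->0; indeg[3]->1; indeg[5]->0 | ready=[2, 5] | order so far=[4, 6, 1, 7]
  pop 2: indeg[0]->1; indeg[3]->0 | ready=[3, 5] | order so far=[4, 6, 1, 7, 2]
  pop 3: no out-edges | ready=[5] | order so far=[4, 6, 1, 7, 2, 3]
  pop 5: indeg[0]->0 | ready=[0] | order so far=[4, 6, 1, 7, 2, 3, 5]
  pop 0: no out-edges | ready=[] | order so far=[4, 6, 1, 7, 2, 3, 5, 0]
New canonical toposort: [4, 6, 1, 7, 2, 3, 5, 0]
Compare positions:
  Node 0: index 7 -> 7 (same)
  Node 1: index 2 -> 2 (same)
  Node 2: index 4 -> 4 (same)
  Node 3: index 5 -> 5 (same)
  Node 4: index 0 -> 0 (same)
  Node 5: index 6 -> 6 (same)
  Node 6: index 1 -> 1 (same)
  Node 7: index 3 -> 3 (same)
Nodes that changed position: none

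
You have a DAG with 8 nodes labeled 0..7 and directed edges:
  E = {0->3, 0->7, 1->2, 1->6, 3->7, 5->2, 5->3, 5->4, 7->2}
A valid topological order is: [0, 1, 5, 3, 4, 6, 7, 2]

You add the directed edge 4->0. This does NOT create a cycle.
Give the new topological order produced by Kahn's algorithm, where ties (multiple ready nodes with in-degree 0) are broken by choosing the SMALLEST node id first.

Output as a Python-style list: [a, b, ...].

Answer: [1, 5, 4, 0, 3, 6, 7, 2]

Derivation:
Old toposort: [0, 1, 5, 3, 4, 6, 7, 2]
Added edge: 4->0
Position of 4 (4) > position of 0 (0). Must reorder: 4 must now come before 0.
Run Kahn's algorithm (break ties by smallest node id):
  initial in-degrees: [1, 0, 3, 2, 1, 0, 1, 2]
  ready (indeg=0): [1, 5]
  pop 1: indeg[2]->2; indeg[6]->0 | ready=[5, 6] | order so far=[1]
  pop 5: indeg[2]->1; indeg[3]->1; indeg[4]->0 | ready=[4, 6] | order so far=[1, 5]
  pop 4: indeg[0]->0 | ready=[0, 6] | order so far=[1, 5, 4]
  pop 0: indeg[3]->0; indeg[7]->1 | ready=[3, 6] | order so far=[1, 5, 4, 0]
  pop 3: indeg[7]->0 | ready=[6, 7] | order so far=[1, 5, 4, 0, 3]
  pop 6: no out-edges | ready=[7] | order so far=[1, 5, 4, 0, 3, 6]
  pop 7: indeg[2]->0 | ready=[2] | order so far=[1, 5, 4, 0, 3, 6, 7]
  pop 2: no out-edges | ready=[] | order so far=[1, 5, 4, 0, 3, 6, 7, 2]
  Result: [1, 5, 4, 0, 3, 6, 7, 2]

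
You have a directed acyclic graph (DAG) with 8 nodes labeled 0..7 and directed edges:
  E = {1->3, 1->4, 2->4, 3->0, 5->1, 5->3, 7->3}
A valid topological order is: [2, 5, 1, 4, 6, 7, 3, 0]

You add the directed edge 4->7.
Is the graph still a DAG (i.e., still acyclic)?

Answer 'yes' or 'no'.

Answer: yes

Derivation:
Given toposort: [2, 5, 1, 4, 6, 7, 3, 0]
Position of 4: index 3; position of 7: index 5
New edge 4->7: forward
Forward edge: respects the existing order. Still a DAG, same toposort still valid.
Still a DAG? yes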